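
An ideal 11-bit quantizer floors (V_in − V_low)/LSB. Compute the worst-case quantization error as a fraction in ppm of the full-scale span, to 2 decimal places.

488.28 ppm

Truncating → worst-case error = 1 LSB = V_FS/2^11, so 1e+06/2048 = 488.281 ppm of full scale.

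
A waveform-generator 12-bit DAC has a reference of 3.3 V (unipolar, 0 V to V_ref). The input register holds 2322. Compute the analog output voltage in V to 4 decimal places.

1.8708 V

LSB = 3.3 V / 2^12 = 0.806 mV.
V_out = 0 + 2322 × 0.000805664 V = 1.87075 V.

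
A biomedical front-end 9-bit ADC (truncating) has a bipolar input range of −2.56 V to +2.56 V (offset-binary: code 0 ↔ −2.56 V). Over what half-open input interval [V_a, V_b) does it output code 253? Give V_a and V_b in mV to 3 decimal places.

LSB = 5.12/2^9 = 10.000 mV.
V_a = V_low + 253·LSB = -0.03 V; V_b = V_low + 254·LSB = -0.02 V.

[-30.000 mV, -20.000 mV)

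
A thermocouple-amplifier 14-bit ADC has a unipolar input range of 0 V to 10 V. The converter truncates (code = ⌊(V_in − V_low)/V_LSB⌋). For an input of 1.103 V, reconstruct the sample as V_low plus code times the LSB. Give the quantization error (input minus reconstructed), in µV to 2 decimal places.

94.73 µV

One LSB is 10 V / 16384 = 0.610 mV.
(V_in − V_low)/LSB = (1.103 − 0)/0.000610352 = 1807.1552 → code 1807 (floor).
V_rec = 0 + 1807·0.000610352 = 1.1029053 V.
V_in − V_rec = 9.47266e-05 V = 94.73 µV.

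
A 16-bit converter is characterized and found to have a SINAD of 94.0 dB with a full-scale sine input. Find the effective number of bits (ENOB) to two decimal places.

ENOB = (SINAD − 1.76) / 6.02 = (94.0 − 1.76)/6.02 = 15.322.

15.32 bits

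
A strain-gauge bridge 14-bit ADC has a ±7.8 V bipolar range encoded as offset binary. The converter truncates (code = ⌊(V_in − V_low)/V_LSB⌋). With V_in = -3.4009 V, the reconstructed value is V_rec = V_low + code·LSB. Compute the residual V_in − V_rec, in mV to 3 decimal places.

One LSB is 15.6 V / 16384 = 0.952 mV.
(-3.4009 − (−7.8))/0.000952148 = 4620.1830; ⌊·⌋ gives code 4620.
Reconstructed: -3.4010742 V.
Error = -3.4009 − (−3.4010742) = 0.000174219 V = 0.174 mV.

0.174 mV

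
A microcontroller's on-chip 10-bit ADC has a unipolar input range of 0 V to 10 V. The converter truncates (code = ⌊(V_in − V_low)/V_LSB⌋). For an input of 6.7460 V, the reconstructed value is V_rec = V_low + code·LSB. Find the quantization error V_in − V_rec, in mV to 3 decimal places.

One LSB is 10 V / 1024 = 9.766 mV.
(6.7460 − 0)/0.00976562 = 690.7904; ⌊·⌋ gives code 690.
V_rec = 0 + 690·0.00976562 = 6.7382812 V.
Error = 6.7460 − 6.7382812 = 0.00771875 V = 7.719 mV.

7.719 mV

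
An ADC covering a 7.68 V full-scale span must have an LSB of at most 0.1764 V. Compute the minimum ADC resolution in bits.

Number of steps required ≥ 7.68 V / 0.1764 V = 43.54.
Need 2^N ≥ 43.54; 2^5 = 32, 2^6 = 64.
Minimum N = 6.

6 bits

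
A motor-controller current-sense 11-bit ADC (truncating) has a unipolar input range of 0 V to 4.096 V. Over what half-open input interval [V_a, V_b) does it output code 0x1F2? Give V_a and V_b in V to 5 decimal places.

LSB = 4.096/2^11 = 2.000 mV.
Code 0x1F2 = 498 decimal.
V_a = V_low + 498·LSB = 0.996 V; V_b = V_low + 499·LSB = 0.998 V.

[0.99600 V, 0.99800 V)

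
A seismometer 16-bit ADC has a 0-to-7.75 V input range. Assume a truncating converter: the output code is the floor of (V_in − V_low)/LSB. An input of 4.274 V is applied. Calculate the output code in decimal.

With 65536 levels over 7.75 V, one step is 118.26 µV.
(V_in − V_low)/LSB = (4.274 − 0) / 0.000118256 = 36142.047.
Floor → code 36142.

code 36142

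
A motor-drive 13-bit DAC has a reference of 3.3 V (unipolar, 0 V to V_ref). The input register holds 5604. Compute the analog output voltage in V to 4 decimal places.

LSB = 3.3 V / 2^13 = 402.83 µV.
V_out = 0 + 5604 × 0.000402832 V = 2.25747 V.

2.2575 V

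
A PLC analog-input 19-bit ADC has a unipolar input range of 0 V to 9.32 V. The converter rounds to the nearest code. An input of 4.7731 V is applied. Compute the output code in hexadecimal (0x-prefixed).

code 0x418DA (decimal 268506)

Full-scale span = 9.32 V; LSB = 9.32/2^19 = 17.78 µV.
(4.7731 − 0) / 1.77765e-05 = 268506.336 LSBs.
round(268506.336) = 268506.
In hexadecimal (0x-prefixed): 0x418DA.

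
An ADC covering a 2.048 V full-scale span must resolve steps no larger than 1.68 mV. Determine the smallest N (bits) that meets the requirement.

11 bits

Number of steps required ≥ 2.048 V / 1.68 mV = 1219.05.
Need 2^N ≥ 1219.05; 2^10 = 1024, 2^11 = 2048.
Minimum N = 11.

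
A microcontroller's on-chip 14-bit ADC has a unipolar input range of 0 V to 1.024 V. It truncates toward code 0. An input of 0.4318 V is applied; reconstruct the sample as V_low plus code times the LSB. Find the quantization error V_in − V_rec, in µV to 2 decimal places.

50.00 µV

One LSB is 1.024 V / 16384 = 62.50 µV.
Scaled input = 6908.8000 LSBs, so code = 6908.
Reconstructed: 0.43175 V.
Difference: 5e-05 V → 50.00 µV.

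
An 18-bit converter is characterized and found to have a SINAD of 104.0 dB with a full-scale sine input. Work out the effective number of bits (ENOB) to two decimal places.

16.98 bits

ENOB = (SINAD − 1.76) / 6.02 = (104.0 − 1.76)/6.02 = 16.983.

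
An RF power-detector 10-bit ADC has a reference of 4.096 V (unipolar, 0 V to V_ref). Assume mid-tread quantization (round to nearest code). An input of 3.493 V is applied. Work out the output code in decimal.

code 873

With 1024 levels over 4.096 V, one step is 4.000 mV.
(3.493 − 0) / 0.004 = 873.250 LSBs.
Round → code 873.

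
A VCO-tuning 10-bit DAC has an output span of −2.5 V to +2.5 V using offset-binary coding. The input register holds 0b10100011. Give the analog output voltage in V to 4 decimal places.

LSB = 5 V / 2^10 = 4.883 mV.
Code 0b10100011 = 163 decimal.
V_out = (−2.5) + 163 × 0.00488281 V = -1.7041 V.

-1.7041 V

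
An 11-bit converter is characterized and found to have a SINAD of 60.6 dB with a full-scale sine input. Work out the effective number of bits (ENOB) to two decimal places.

ENOB = (SINAD − 1.76) / 6.02 = (60.6 − 1.76)/6.02 = 9.774.

9.77 bits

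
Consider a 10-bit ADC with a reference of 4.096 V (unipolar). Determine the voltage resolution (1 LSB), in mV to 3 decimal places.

Full-scale span = 4.096 V.
LSB = 4.096 / 2^10 = 4.096 / 1024 = 0.004 V = 4.000 mV.

4.000 mV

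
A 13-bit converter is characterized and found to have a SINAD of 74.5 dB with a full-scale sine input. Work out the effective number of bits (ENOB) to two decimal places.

ENOB = (SINAD − 1.76) / 6.02 = (74.5 − 1.76)/6.02 = 12.083.

12.08 bits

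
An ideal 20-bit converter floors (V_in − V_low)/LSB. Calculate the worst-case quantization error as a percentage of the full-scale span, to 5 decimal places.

Truncating → worst-case error = 1 LSB = V_FS/2^20, so 100/1048576 = 9.53674e-05 % of full scale.

0.00010 %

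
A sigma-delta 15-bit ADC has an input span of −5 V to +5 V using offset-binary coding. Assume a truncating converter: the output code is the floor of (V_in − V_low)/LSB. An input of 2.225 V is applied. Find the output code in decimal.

code 23674

With 32768 levels over 10 V, one step is 305.18 µV.
(2.225 − (−5)) / 0.000305176 = 23674.880 LSBs.
⌊·⌋(23674.880) = 23674.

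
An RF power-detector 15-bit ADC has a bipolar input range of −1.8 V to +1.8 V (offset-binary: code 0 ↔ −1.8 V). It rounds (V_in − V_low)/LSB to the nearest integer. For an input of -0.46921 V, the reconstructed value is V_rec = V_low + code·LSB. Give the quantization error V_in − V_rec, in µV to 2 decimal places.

16.07 µV

Step size: 3.6 V ÷ 2^15 = 109.86 µV.
Scaled input = 12113.1463 LSBs, so code = 12113.
V_rec = (−1.8) + 12113·0.000109863 = -0.46922607 V.
V_in − V_rec = 1.60742e-05 V = 16.07 µV.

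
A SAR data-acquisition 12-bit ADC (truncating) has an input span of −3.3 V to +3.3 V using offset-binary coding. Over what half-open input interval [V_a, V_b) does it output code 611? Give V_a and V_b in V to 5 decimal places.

[-2.31548 V, -2.31387 V)

LSB = 6.6/2^12 = 1.611 mV.
V_a = V_low + 611·LSB = -2.31548 V; V_b = V_low + 612·LSB = -2.31387 V.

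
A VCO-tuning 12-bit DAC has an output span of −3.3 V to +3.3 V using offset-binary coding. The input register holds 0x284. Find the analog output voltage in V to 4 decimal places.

-2.2623 V

LSB = 6.6 V / 2^12 = 1.611 mV.
Code 0x284 = 644 decimal.
V_out = (−3.3) + 644 × 0.00161133 V = -2.2623 V.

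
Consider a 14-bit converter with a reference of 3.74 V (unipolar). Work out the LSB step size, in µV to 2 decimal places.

228.27 µV

Full-scale span = 3.74 V.
LSB = 3.74 / 2^14 = 3.74 / 16384 = 0.000228271 V = 228.27 µV.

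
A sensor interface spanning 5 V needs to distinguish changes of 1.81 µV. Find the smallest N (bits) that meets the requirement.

22 bits

Number of steps required ≥ 5 V / 1.81 µV = 2762430.94.
Need 2^N ≥ 2762430.94; 2^21 = 2097152, 2^22 = 4194304.
Minimum N = 22.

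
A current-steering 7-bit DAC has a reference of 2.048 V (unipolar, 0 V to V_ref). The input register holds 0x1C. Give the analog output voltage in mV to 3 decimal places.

448.000 mV

LSB = 2.048 V / 2^7 = 16.000 mV.
Code 0x1C = 28 decimal.
V_out = 0 + 28 × 0.016 V = 0.448 V.
= 448.000 mV.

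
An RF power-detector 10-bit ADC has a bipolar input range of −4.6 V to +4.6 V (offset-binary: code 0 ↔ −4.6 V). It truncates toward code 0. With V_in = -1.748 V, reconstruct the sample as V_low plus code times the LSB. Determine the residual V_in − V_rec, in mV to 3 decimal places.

3.953 mV

One LSB is 9.2 V / 1024 = 8.984 mV.
(V_in − V_low)/LSB = (-1.748 − (−4.6))/0.00898437 = 317.4400 → code 317 (floor).
Code 317 maps back to (−4.6) + 317×0.00898437 V = -1.7519531 V.
V_in − V_rec = 0.00395313 V = 3.953 mV.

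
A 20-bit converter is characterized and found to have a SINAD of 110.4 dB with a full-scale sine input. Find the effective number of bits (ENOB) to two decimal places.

18.05 bits

ENOB = (SINAD − 1.76) / 6.02 = (110.4 − 1.76)/6.02 = 18.047.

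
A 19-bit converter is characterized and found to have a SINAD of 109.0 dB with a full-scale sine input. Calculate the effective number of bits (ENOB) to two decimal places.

17.81 bits

ENOB = (SINAD − 1.76) / 6.02 = (109.0 − 1.76)/6.02 = 17.814.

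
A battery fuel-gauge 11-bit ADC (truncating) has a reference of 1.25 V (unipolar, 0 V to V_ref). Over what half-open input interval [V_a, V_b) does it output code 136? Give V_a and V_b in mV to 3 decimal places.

LSB = 1.25/2^11 = 0.610 mV.
V_a = V_low + 136·LSB = 0.0830078 V; V_b = V_low + 137·LSB = 0.0836182 V.

[83.008 mV, 83.618 mV)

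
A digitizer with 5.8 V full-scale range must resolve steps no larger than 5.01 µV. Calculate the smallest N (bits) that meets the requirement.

Number of steps required ≥ 5.8 V / 5.01 µV = 1157684.63.
Need 2^N ≥ 1157684.63; 2^20 = 1048576, 2^21 = 2097152.
Minimum N = 21.

21 bits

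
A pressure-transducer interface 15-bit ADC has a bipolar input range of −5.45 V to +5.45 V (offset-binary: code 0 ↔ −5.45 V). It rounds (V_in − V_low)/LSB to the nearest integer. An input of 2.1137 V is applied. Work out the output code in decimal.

Full-scale span = 10.9 V; LSB = 10.9/2^15 = 332.64 µV.
(V_in − V_low)/LSB = (2.1137 − (−5.45)) / 0.000332642 = 22738.286.
So the output code is 22738.

code 22738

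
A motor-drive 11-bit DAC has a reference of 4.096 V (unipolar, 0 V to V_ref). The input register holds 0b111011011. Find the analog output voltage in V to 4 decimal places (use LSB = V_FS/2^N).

0.9500 V

LSB = 4.096 V / 2^11 = 2.000 mV.
Code 0b111011011 = 475 decimal.
V_out = 0 + 475 × 0.002 V = 0.95 V.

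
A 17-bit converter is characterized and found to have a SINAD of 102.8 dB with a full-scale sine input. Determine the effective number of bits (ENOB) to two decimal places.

16.78 bits

ENOB = (SINAD − 1.76) / 6.02 = (102.8 − 1.76)/6.02 = 16.784.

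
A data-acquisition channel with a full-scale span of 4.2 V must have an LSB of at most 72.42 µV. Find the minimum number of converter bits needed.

Number of steps required ≥ 4.2 V / 72.42 µV = 57995.03.
Need 2^N ≥ 57995.03; 2^15 = 32768, 2^16 = 65536.
Minimum N = 16.

16 bits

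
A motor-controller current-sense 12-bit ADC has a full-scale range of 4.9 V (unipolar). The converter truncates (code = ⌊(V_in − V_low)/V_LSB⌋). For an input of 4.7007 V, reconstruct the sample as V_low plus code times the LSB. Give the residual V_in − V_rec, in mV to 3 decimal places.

LSB = 4.9/2^12 = 1.196 mV.
Scaled input = 3929.4015 LSBs, so code = 3929.
V_rec = 0 + 3929·0.00119629 = 4.7002197 V.
V_in − V_rec = 0.000480273 V = 0.480 mV.

0.480 mV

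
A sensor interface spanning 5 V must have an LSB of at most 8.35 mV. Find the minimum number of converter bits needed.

10 bits

Number of steps required ≥ 5 V / 8.35 mV = 598.80.
Need 2^N ≥ 598.80; 2^9 = 512, 2^10 = 1024.
Minimum N = 10.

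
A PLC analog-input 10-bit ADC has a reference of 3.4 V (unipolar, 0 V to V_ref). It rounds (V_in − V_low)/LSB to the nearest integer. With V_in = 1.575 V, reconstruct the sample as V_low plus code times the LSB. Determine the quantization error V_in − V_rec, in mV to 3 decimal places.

1.172 mV

One LSB is 3.4 V / 1024 = 3.320 mV.
(1.575 − 0)/0.00332031 = 474.3529; round gives code 474.
Code 474 maps back to 0 + 474×0.00332031 V = 1.5738281 V.
Error = 1.575 − 1.5738281 = 0.00117187 V = 1.172 mV.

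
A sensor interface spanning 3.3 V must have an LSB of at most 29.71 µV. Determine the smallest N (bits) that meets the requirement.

17 bits

Number of steps required ≥ 3.3 V / 29.71 µV = 111073.71.
Need 2^N ≥ 111073.71; 2^16 = 65536, 2^17 = 131072.
Minimum N = 17.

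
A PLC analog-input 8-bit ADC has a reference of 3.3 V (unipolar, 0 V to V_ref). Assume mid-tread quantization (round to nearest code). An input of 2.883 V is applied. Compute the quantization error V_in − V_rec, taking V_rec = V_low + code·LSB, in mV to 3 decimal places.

Step size: 3.3 V ÷ 2^8 = 12.891 mV.
(V_in − V_low)/LSB = (2.883 − 0)/0.0128906 = 223.6509 → code 224 (round).
Code 224 maps back to 0 + 224×0.0128906 V = 2.8875 V.
V_in − V_rec = -0.0045 V = -4.500 mV.

-4.500 mV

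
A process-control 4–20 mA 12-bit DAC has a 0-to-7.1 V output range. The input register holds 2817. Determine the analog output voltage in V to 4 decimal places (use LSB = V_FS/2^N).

LSB = 7.1 V / 2^12 = 1.733 mV.
V_out = 0 + 2817 × 0.0017334 V = 4.88298 V.

4.8830 V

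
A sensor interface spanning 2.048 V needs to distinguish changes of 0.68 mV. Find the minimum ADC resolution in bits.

Number of steps required ≥ 2.048 V / 0.68 mV = 3011.76.
Need 2^N ≥ 3011.76; 2^11 = 2048, 2^12 = 4096.
Minimum N = 12.

12 bits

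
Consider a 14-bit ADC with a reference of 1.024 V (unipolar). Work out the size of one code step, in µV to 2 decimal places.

Full-scale span = 1.024 V.
LSB = 1.024 / 2^14 = 1.024 / 16384 = 6.25e-05 V = 62.50 µV.

62.50 µV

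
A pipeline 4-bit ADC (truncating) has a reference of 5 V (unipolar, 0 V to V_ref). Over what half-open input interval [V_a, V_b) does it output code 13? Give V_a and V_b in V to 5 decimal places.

LSB = 5/2^4 = 312.500 mV.
V_a = V_low + 13·LSB = 4.0625 V; V_b = V_low + 14·LSB = 4.375 V.

[4.06250 V, 4.37500 V)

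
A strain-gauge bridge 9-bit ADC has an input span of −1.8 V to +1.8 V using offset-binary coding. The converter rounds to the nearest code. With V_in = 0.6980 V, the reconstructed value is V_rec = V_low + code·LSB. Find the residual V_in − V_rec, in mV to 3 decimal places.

One LSB is 3.6 V / 512 = 7.031 mV.
(0.6980 − (−1.8))/0.00703125 = 355.2711; round gives code 355.
Reconstructed: 0.69609375 V.
Difference: 0.00190625 V → 1.906 mV.

1.906 mV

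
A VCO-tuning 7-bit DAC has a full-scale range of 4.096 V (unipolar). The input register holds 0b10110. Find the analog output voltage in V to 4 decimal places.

LSB = 4.096 V / 2^7 = 32.000 mV.
Code 0b10110 = 22 decimal.
V_out = 0 + 22 × 0.032 V = 0.704 V.

0.7040 V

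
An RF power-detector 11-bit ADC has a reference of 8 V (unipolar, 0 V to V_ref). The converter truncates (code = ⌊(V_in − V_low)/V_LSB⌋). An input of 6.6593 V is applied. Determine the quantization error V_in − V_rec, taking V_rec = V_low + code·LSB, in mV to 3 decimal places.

3.050 mV

LSB = 8/2^11 = 3.906 mV.
Scaled input = 1704.7808 LSBs, so code = 1704.
Reconstructed: 6.65625 V.
Difference: 0.00305 V → 3.050 mV.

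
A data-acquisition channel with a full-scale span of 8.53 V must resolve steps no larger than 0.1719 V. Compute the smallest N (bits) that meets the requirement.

6 bits

Number of steps required ≥ 8.53 V / 0.1719 V = 49.62.
Need 2^N ≥ 49.62; 2^5 = 32, 2^6 = 64.
Minimum N = 6.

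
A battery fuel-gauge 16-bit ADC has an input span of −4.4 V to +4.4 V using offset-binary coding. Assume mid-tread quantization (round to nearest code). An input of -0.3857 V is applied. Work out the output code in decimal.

Full-scale span = 8.8 V; LSB = 8.8/2^16 = 134.28 µV.
Input sits at 29895.587 steps above V_low.
Round → code 29896.

code 29896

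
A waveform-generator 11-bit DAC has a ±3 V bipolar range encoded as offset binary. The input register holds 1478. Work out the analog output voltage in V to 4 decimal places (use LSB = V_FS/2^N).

1.3301 V

LSB = 6 V / 2^11 = 2.930 mV.
V_out = (−3) + 1478 × 0.00292969 V = 1.33008 V.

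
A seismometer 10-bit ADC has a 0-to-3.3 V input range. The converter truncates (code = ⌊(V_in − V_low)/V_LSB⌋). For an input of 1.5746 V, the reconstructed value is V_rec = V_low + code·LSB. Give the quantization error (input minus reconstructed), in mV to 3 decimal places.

1.944 mV

One LSB is 3.3 V / 1024 = 3.223 mV.
(1.5746 − 0)/0.00322266 = 488.6032; ⌊·⌋ gives code 488.
Reconstructed: 1.5726563 V.
V_in − V_rec = 0.00194375 V = 1.944 mV.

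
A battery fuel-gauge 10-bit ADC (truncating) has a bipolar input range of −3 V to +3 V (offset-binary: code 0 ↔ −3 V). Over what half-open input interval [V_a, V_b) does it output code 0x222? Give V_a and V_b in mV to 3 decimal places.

[199.219 mV, 205.078 mV)

LSB = 6/2^10 = 5.859 mV.
Code 0x222 = 546 decimal.
V_a = V_low + 546·LSB = 0.199219 V; V_b = V_low + 547·LSB = 0.205078 V.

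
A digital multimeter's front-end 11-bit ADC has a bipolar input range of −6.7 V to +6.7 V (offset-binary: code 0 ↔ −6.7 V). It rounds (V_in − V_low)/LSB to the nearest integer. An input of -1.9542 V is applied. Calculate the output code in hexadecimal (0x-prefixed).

code 0x2D5 (decimal 725)

LSB = 13.4 V / 2048 = 6.543 mV.
(-1.9542 − (−6.7)) / 0.00654297 = 725.328 LSBs.
round(725.328) = 725.
In hexadecimal (0x-prefixed): 0x2D5.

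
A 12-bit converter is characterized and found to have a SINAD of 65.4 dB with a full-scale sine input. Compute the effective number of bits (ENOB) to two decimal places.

ENOB = (SINAD − 1.76) / 6.02 = (65.4 − 1.76)/6.02 = 10.571.

10.57 bits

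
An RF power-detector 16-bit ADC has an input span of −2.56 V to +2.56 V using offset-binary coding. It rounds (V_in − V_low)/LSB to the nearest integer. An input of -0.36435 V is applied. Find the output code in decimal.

code 28104

Full-scale span = 5.12 V; LSB = 5.12/2^16 = 78.12 µV.
(V_in − V_low)/LSB = (-0.36435 − (−2.56)) / 7.8125e-05 = 28104.320.
round(28104.320) = 28104.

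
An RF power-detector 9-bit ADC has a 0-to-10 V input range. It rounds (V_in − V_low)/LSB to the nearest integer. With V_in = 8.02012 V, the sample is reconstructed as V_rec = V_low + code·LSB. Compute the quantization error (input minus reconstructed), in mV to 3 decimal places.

LSB = 10/2^9 = 19.531 mV.
(V_in − V_low)/LSB = (8.02012 − 0)/0.0195312 = 410.6301 → code 411 (round).
Reconstructed: 8.0273438 V.
Difference: -0.00722375 V → -7.224 mV.

-7.224 mV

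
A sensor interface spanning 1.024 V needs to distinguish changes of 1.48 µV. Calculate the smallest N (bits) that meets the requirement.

20 bits

Number of steps required ≥ 1.024 V / 1.48 µV = 691891.89.
Need 2^N ≥ 691891.89; 2^19 = 524288, 2^20 = 1048576.
Minimum N = 20.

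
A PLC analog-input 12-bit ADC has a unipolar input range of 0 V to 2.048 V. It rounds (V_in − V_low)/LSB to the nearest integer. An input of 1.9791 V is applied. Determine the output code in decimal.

With 4096 levels over 2.048 V, one step is 0.500 mV.
(V_in − V_low)/LSB = (1.9791 − 0) / 0.0005 = 3958.200.
Round → code 3958.

code 3958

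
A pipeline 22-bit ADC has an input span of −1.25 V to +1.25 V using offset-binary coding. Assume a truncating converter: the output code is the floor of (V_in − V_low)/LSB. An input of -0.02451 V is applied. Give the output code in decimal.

code 2056031

LSB = 2.5 V / 4194304 = 0.60 µV.
Input sits at 2056031.044 steps above V_low.
So the output code is 2056031.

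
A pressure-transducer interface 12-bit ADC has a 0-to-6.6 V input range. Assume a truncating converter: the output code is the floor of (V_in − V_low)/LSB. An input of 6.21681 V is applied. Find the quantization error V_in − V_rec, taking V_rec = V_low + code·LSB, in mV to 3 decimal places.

0.306 mV

LSB = 6.6/2^12 = 1.611 mV.
Scaled input = 3858.1900 LSBs, so code = 3858.
Reconstructed: 6.2165039 V.
V_in − V_rec = 0.000306094 V = 0.306 mV.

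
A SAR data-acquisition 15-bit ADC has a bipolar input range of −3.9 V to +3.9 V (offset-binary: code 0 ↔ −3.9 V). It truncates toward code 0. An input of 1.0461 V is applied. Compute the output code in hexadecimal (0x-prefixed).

Full-scale span = 7.8 V; LSB = 7.8/2^15 = 238.04 µV.
Input sits at 20778.693 steps above V_low.
Floor → code 20778.
In hexadecimal (0x-prefixed): 0x512A.

code 0x512A (decimal 20778)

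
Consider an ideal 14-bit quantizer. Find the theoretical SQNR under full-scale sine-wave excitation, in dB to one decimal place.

SNR ≈ 6.02·N + 1.76 dB = 6.02·14 + 1.76 = 86.04 dB.

86.0 dB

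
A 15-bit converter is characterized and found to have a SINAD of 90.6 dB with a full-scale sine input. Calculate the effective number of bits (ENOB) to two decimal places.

ENOB = (SINAD − 1.76) / 6.02 = (90.6 − 1.76)/6.02 = 14.757.

14.76 bits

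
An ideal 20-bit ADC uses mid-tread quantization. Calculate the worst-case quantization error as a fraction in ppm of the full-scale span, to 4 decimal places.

0.4768 ppm

Rounding → worst-case error = ½ LSB = V_FS/2^21, so 1e+06/2097152 = 0.476837 ppm of full scale.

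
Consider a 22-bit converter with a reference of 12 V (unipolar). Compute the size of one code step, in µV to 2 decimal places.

Full-scale span = 12 V.
LSB = 12 / 2^22 = 12 / 4194304 = 2.86102e-06 V = 2.86 µV.

2.86 µV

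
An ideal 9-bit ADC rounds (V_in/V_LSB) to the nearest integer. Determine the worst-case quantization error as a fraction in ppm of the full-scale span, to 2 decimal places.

Rounding → worst-case error = ½ LSB = V_FS/2^10, so 1e+06/1024 = 976.562 ppm of full scale.

976.56 ppm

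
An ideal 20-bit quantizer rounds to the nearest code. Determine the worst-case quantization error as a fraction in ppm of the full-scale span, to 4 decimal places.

Rounding → worst-case error = ½ LSB = V_FS/2^21, so 1e+06/2097152 = 0.476837 ppm of full scale.

0.4768 ppm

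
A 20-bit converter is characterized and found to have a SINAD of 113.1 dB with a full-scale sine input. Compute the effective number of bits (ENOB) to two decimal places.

ENOB = (SINAD − 1.76) / 6.02 = (113.1 − 1.76)/6.02 = 18.495.

18.50 bits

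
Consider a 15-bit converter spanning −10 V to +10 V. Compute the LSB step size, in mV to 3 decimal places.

Full-scale span = 20 V.
LSB = 20 / 2^15 = 20 / 32768 = 0.000610352 V = 0.610 mV.

0.610 mV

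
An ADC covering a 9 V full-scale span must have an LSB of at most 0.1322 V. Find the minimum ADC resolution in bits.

Number of steps required ≥ 9 V / 0.1322 V = 68.08.
Need 2^N ≥ 68.08; 2^6 = 64, 2^7 = 128.
Minimum N = 7.

7 bits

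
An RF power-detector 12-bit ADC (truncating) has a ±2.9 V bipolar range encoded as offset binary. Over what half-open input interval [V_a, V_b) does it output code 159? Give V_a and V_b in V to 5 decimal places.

[-2.67485 V, -2.67344 V)

LSB = 5.8/2^12 = 1.416 mV.
V_a = V_low + 159·LSB = -2.67485 V; V_b = V_low + 160·LSB = -2.67344 V.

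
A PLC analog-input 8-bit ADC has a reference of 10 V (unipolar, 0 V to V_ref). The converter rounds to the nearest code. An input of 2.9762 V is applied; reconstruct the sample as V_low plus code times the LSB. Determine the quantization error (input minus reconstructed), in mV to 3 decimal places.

7.450 mV

Step size: 10 V ÷ 2^8 = 39.062 mV.
(V_in − V_low)/LSB = (2.9762 − 0)/0.0390625 = 76.1907 → code 76 (round).
Code 76 maps back to 0 + 76×0.0390625 V = 2.96875 V.
Error = 2.9762 − 2.96875 = 0.00745 V = 7.450 mV.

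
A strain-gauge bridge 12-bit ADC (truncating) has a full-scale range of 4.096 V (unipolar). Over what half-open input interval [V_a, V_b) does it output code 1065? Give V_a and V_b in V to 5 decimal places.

LSB = 4.096/2^12 = 1.000 mV.
V_a = V_low + 1065·LSB = 1.065 V; V_b = V_low + 1066·LSB = 1.066 V.

[1.06500 V, 1.06600 V)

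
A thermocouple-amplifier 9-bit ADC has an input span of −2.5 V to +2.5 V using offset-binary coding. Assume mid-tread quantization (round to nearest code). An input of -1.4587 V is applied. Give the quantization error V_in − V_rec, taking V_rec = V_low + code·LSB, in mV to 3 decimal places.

LSB = 5/2^9 = 9.766 mV.
Scaled input = 106.6291 LSBs, so code = 107.
V_rec = (−2.5) + 107·0.00976562 = -1.4550781 V.
V_in − V_rec = -0.00362188 V = -3.622 mV.

-3.622 mV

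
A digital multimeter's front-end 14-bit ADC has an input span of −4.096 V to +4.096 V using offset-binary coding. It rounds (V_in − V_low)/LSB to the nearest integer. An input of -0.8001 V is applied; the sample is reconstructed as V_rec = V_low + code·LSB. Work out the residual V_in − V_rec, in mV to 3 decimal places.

-0.100 mV

LSB = 8.192/2^14 = 0.500 mV.
Scaled input = 6591.8000 LSBs, so code = 6592.
Code 6592 maps back to (−4.096) + 6592×0.0005 V = -0.8 V.
V_in − V_rec = -0.0001 V = -0.100 mV.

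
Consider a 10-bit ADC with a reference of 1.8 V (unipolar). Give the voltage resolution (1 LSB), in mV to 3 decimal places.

Full-scale span = 1.8 V.
LSB = 1.8 / 2^10 = 1.8 / 1024 = 0.00175781 V = 1.758 mV.

1.758 mV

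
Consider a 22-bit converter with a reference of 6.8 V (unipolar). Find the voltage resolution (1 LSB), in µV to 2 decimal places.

Full-scale span = 6.8 V.
LSB = 6.8 / 2^22 = 6.8 / 4194304 = 1.62125e-06 V = 1.62 µV.

1.62 µV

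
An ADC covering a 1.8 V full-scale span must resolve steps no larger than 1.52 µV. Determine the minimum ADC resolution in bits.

21 bits

Number of steps required ≥ 1.8 V / 1.52 µV = 1184210.53.
Need 2^N ≥ 1184210.53; 2^20 = 1048576, 2^21 = 2097152.
Minimum N = 21.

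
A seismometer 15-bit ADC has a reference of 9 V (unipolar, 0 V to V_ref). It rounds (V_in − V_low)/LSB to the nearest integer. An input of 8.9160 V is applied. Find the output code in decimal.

Full-scale span = 9 V; LSB = 9/2^15 = 274.66 µV.
(8.9160 − 0) / 0.000274658 = 32462.165 LSBs.
So the output code is 32462.

code 32462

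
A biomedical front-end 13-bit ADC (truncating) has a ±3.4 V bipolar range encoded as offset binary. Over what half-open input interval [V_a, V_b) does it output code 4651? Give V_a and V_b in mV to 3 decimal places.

LSB = 6.8/2^13 = 0.830 mV.
V_a = V_low + 4651·LSB = 0.460693 V; V_b = V_low + 4652·LSB = 0.461523 V.

[460.693 mV, 461.523 mV)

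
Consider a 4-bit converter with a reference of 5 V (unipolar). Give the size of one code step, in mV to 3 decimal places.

Full-scale span = 5 V.
LSB = 5 / 2^4 = 5 / 16 = 0.3125 V = 312.500 mV.

312.500 mV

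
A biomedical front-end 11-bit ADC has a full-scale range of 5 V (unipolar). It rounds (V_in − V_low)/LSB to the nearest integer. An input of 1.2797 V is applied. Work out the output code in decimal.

code 524

Full-scale span = 5 V; LSB = 5/2^11 = 2.441 mV.
(V_in − V_low)/LSB = (1.2797 − 0) / 0.00244141 = 524.165.
round(524.165) = 524.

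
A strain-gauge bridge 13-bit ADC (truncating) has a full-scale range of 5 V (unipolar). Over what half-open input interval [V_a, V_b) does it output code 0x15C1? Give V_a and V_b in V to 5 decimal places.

[3.39905 V, 3.39966 V)

LSB = 5/2^13 = 0.610 mV.
Code 0x15C1 = 5569 decimal.
V_a = V_low + 5569·LSB = 3.39905 V; V_b = V_low + 5570·LSB = 3.39966 V.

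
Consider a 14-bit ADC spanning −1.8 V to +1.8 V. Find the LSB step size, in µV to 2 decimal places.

219.73 µV

Full-scale span = 3.6 V.
LSB = 3.6 / 2^14 = 3.6 / 16384 = 0.000219727 V = 219.73 µV.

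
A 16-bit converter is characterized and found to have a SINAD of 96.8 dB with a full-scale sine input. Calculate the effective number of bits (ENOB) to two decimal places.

15.79 bits

ENOB = (SINAD − 1.76) / 6.02 = (96.8 − 1.76)/6.02 = 15.787.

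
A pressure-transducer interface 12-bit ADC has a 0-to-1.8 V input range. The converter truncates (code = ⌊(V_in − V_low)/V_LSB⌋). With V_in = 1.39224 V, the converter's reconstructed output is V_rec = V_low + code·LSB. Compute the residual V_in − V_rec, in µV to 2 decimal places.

52.50 µV

LSB = 1.8/2^12 = 439.45 µV.
Scaled input = 3168.1195 LSBs, so code = 3168.
Reconstructed: 1.3921875 V.
Difference: 5.25e-05 V → 52.50 µV.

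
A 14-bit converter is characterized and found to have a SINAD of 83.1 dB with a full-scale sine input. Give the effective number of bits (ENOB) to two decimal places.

13.51 bits

ENOB = (SINAD − 1.76) / 6.02 = (83.1 − 1.76)/6.02 = 13.512.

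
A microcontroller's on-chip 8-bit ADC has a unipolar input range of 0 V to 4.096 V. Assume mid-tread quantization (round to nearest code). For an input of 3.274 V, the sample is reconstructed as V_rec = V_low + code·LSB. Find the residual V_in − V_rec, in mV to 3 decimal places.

Step size: 4.096 V ÷ 2^8 = 16.000 mV.
Scaled input = 204.6250 LSBs, so code = 205.
V_rec = 0 + 205·0.016 = 3.28 V.
Error = 3.274 − 3.28 = -0.006 V = -6.000 mV.

-6.000 mV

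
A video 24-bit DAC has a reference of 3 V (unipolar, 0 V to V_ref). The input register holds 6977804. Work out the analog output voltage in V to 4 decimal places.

1.2477 V

LSB = 3 V / 2^24 = 0.18 µV.
V_out = 0 + 6977804 × 1.78814e-07 V = 1.24773 V.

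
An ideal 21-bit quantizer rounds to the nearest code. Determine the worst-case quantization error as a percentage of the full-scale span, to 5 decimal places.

Rounding → worst-case error = ½ LSB = V_FS/2^22, so 100/4194304 = 2.38419e-05 % of full scale.

0.00002 %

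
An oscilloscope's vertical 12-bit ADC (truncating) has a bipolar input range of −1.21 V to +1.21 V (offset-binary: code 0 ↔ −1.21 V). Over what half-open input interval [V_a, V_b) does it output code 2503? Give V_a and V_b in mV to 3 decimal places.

[268.823 mV, 269.414 mV)

LSB = 2.42/2^12 = 0.591 mV.
V_a = V_low + 2503·LSB = 0.268823 V; V_b = V_low + 2504·LSB = 0.269414 V.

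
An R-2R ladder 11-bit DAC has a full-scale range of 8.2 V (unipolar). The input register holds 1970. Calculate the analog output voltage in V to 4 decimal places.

LSB = 8.2 V / 2^11 = 4.004 mV.
V_out = 0 + 1970 × 0.00400391 V = 7.8877 V.

7.8877 V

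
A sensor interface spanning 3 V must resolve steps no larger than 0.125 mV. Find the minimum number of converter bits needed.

15 bits

Number of steps required ≥ 3 V / 0.125 mV = 24000.00.
Need 2^N ≥ 24000.00; 2^14 = 16384, 2^15 = 32768.
Minimum N = 15.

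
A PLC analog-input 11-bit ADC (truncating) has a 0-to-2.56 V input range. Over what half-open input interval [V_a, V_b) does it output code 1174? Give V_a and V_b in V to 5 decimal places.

LSB = 2.56/2^11 = 1.250 mV.
V_a = V_low + 1174·LSB = 1.4675 V; V_b = V_low + 1175·LSB = 1.46875 V.

[1.46750 V, 1.46875 V)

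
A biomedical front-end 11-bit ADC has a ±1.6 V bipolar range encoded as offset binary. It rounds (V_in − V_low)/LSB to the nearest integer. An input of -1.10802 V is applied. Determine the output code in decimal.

code 315

With 2048 levels over 3.2 V, one step is 1.562 mV.
(-1.10802 − (−1.6)) / 0.0015625 = 314.867 LSBs.
So the output code is 315.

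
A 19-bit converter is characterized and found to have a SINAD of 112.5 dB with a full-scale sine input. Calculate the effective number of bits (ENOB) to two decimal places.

ENOB = (SINAD − 1.76) / 6.02 = (112.5 − 1.76)/6.02 = 18.395.

18.40 bits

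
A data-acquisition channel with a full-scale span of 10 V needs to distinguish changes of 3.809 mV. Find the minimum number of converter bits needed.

Number of steps required ≥ 10 V / 3.809 mV = 2625.36.
Need 2^N ≥ 2625.36; 2^11 = 2048, 2^12 = 4096.
Minimum N = 12.

12 bits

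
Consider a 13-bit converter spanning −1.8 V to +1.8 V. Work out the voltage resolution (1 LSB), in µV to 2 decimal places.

Full-scale span = 3.6 V.
LSB = 3.6 / 2^13 = 3.6 / 8192 = 0.000439453 V = 439.45 µV.

439.45 µV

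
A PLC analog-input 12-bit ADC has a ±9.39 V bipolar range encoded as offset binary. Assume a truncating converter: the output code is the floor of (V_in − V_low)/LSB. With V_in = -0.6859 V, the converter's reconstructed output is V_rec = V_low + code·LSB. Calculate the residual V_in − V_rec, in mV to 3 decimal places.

One LSB is 18.78 V / 4096 = 4.585 mV.
(V_in − V_low)/LSB = (-0.6859 − (−9.39))/0.00458496 = 1898.4022 → code 1898 (floor).
Code 1898 maps back to (−9.39) + 1898×0.00458496 V = -0.68774414 V.
V_in − V_rec = 0.00184414 V = 1.844 mV.

1.844 mV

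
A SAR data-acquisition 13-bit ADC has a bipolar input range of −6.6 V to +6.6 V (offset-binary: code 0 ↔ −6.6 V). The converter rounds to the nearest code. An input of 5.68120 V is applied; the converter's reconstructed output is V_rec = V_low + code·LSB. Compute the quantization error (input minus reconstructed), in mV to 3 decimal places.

Step size: 13.2 V ÷ 2^13 = 1.611 mV.
Scaled input = 7621.7872 LSBs, so code = 7622.
Reconstructed: 5.681543 V.
Difference: -0.000342969 V → -0.343 mV.

-0.343 mV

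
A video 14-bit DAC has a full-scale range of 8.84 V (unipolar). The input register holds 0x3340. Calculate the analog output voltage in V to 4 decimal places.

LSB = 8.84 V / 2^14 = 0.540 mV.
Code 0x3340 = 13120 decimal.
V_out = 0 + 13120 × 0.000539551 V = 7.07891 V.

7.0789 V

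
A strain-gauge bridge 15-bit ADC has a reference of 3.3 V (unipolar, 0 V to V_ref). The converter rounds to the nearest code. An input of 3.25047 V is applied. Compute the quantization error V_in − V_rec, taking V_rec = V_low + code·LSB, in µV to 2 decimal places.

LSB = 3.3/2^15 = 100.71 µV.
(V_in − V_low)/LSB = (3.25047 − 0)/0.000100708 = 32276.1821 → code 32276 (round).
V_rec = 0 + 32276·0.000100708 = 3.2504517 V.
Difference: 1.83398e-05 V → 18.34 µV.

18.34 µV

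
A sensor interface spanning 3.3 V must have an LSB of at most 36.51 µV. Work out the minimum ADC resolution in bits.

17 bits

Number of steps required ≥ 3.3 V / 36.51 µV = 90386.20.
Need 2^N ≥ 90386.20; 2^16 = 65536, 2^17 = 131072.
Minimum N = 17.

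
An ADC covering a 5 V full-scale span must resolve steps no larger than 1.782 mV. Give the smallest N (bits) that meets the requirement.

12 bits

Number of steps required ≥ 5 V / 1.782 mV = 2805.84.
Need 2^N ≥ 2805.84; 2^11 = 2048, 2^12 = 4096.
Minimum N = 12.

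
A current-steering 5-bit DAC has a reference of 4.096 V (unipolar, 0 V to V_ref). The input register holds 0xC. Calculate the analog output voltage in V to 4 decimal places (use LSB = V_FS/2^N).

LSB = 4.096 V / 2^5 = 128.000 mV.
Code 0xC = 12 decimal.
V_out = 0 + 12 × 0.128 V = 1.536 V.

1.5360 V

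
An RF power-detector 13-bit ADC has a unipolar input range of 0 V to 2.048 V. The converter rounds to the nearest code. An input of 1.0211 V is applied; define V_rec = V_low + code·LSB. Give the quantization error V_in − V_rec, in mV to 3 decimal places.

LSB = 2.048/2^13 = 250.00 µV.
(1.0211 − 0)/0.00025 = 4084.4000; round gives code 4084.
V_rec = 0 + 4084·0.00025 = 1.021 V.
Difference: 0.0001 V → 0.100 mV.

0.100 mV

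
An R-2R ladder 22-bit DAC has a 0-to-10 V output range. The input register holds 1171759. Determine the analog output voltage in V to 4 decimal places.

LSB = 10 V / 2^22 = 2.38 µV.
V_out = 0 + 1171759 × 2.38419e-06 V = 2.79369 V.

2.7937 V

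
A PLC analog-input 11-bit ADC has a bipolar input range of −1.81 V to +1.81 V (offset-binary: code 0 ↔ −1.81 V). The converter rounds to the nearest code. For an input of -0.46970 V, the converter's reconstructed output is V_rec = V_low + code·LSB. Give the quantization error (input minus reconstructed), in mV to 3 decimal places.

Step size: 3.62 V ÷ 2^11 = 1.768 mV.
Scaled input = 758.2692 LSBs, so code = 758.
V_rec = (−1.81) + 758·0.00176758 = -0.47017578 V.
Difference: 0.000475781 V → 0.476 mV.

0.476 mV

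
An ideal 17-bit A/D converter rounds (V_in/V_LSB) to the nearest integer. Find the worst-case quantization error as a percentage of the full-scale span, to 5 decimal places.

0.00038 %

Rounding → worst-case error = ½ LSB = V_FS/2^18, so 100/262144 = 0.00038147 % of full scale.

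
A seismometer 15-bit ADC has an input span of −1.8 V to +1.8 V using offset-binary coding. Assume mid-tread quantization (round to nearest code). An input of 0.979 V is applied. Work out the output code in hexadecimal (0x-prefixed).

code 0x62CF (decimal 25295)

With 32768 levels over 3.6 V, one step is 109.86 µV.
(0.979 − (−1.8)) / 0.000109863 = 25295.076 LSBs.
round(25295.076) = 25295.
In hexadecimal (0x-prefixed): 0x62CF.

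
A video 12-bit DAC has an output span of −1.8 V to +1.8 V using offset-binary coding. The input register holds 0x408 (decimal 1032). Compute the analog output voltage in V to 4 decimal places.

LSB = 3.6 V / 2^12 = 0.879 mV.
Code 0x408 = 1032 decimal.
V_out = (−1.8) + 1032 × 0.000878906 V = -0.892969 V.

-0.8930 V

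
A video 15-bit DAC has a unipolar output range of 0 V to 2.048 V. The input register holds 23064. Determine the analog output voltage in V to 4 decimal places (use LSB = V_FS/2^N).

1.4415 V

LSB = 2.048 V / 2^15 = 62.50 µV.
V_out = 0 + 23064 × 6.25e-05 V = 1.4415 V.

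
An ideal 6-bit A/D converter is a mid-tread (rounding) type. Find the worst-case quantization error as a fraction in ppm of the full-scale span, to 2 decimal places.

7812.50 ppm

Rounding → worst-case error = ½ LSB = V_FS/2^7, so 1e+06/128 = 7812.5 ppm of full scale.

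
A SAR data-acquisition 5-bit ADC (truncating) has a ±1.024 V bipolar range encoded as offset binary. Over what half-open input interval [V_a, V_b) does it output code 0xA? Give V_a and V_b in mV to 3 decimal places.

LSB = 2.048/2^5 = 64.000 mV.
Code 0xA = 10 decimal.
V_a = V_low + 10·LSB = -0.384 V; V_b = V_low + 11·LSB = -0.32 V.

[-384.000 mV, -320.000 mV)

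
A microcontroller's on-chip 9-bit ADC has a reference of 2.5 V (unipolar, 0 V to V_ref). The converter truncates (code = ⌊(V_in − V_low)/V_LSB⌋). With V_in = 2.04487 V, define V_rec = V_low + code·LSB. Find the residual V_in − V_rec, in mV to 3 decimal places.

LSB = 2.5/2^9 = 4.883 mV.
(V_in − V_low)/LSB = (2.04487 − 0)/0.00488281 = 418.7894 → code 418 (floor).
Code 418 maps back to 0 + 418×0.00488281 V = 2.0410156 V.
Difference: 0.00385438 V → 3.854 mV.

3.854 mV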